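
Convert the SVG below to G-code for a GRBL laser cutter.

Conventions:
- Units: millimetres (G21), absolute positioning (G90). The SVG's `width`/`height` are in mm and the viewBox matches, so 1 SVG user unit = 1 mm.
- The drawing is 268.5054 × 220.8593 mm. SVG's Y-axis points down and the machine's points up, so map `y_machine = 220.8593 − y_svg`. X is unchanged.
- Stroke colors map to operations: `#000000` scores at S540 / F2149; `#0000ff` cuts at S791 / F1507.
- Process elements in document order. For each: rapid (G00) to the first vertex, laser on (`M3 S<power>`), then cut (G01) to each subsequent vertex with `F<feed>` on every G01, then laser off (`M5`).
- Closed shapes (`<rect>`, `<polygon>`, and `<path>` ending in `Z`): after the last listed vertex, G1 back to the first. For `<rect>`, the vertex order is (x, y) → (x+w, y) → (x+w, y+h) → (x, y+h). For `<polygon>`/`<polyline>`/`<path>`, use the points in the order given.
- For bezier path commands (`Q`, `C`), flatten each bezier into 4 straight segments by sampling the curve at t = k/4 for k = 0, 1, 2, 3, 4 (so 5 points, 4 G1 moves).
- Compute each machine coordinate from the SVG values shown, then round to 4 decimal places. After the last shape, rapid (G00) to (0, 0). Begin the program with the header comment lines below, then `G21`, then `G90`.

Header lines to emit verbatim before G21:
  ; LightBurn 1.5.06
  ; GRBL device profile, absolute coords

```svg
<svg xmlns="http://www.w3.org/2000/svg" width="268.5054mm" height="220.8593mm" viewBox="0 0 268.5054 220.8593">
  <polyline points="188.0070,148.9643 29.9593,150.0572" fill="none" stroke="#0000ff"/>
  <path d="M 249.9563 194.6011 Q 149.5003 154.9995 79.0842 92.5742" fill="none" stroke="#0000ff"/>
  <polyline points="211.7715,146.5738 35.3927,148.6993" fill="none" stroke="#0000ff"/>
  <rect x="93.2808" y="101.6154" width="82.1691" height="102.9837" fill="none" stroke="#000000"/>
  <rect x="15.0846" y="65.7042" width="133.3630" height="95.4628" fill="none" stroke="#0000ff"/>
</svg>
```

; LightBurn 1.5.06
; GRBL device profile, absolute coords
G21
G90
G00 X188.0070 Y71.8950
M3 S791
G01 X29.9593 Y70.8021 F1507
M5
G00 X249.9563 Y26.2582
M3 S791
G01 X201.6058 Y47.4855 F1507
G01 X157.0103 Y71.5657 F1507
G01 X116.1697 Y98.4989 F1507
G01 X79.0842 Y128.2851 F1507
M5
G00 X211.7715 Y74.2855
M3 S791
G01 X35.3927 Y72.1600 F1507
M5
G00 X93.2808 Y119.2439
M3 S540
G01 X175.4499 Y119.2439 F2149
G01 X175.4499 Y16.2602 F2149
G01 X93.2808 Y16.2602 F2149
G01 X93.2808 Y119.2439 F2149
M5
G00 X15.0846 Y155.1551
M3 S791
G01 X148.4476 Y155.1551 F1507
G01 X148.4476 Y59.6923 F1507
G01 X15.0846 Y59.6923 F1507
G01 X15.0846 Y155.1551 F1507
M5
G00 X0.0000 Y0.0000

1 u = 1 mm; y_m = 220.8593 − y.

[1] `<polyline>` line segment, #0000ff→cut S791 F1507: (188.0070,71.8950) → (29.9593,70.8021)

[2] `<path>` quadratic bezier, #0000ff→cut S791 F1507: (249.9563,26.2582) → (201.6058,47.4855) → (157.0103,71.5657) → (116.1697,98.4989) → (79.0842,128.2851)

[3] `<polyline>` line segment, #0000ff→cut S791 F1507: (211.7715,74.2855) → (35.3927,72.1600)

[4] `<rect>` rectangle, #000000→score S540 F2149: (93.2808,119.2439) → (175.4499,119.2439) → (175.4499,16.2602) → (93.2808,16.2602) → (93.2808,119.2439) (closed)

[5] `<rect>` rectangle, #0000ff→cut S791 F1507: (15.0846,155.1551) → (148.4476,155.1551) → (148.4476,59.6923) → (15.0846,59.6923) → (15.0846,155.1551) (closed)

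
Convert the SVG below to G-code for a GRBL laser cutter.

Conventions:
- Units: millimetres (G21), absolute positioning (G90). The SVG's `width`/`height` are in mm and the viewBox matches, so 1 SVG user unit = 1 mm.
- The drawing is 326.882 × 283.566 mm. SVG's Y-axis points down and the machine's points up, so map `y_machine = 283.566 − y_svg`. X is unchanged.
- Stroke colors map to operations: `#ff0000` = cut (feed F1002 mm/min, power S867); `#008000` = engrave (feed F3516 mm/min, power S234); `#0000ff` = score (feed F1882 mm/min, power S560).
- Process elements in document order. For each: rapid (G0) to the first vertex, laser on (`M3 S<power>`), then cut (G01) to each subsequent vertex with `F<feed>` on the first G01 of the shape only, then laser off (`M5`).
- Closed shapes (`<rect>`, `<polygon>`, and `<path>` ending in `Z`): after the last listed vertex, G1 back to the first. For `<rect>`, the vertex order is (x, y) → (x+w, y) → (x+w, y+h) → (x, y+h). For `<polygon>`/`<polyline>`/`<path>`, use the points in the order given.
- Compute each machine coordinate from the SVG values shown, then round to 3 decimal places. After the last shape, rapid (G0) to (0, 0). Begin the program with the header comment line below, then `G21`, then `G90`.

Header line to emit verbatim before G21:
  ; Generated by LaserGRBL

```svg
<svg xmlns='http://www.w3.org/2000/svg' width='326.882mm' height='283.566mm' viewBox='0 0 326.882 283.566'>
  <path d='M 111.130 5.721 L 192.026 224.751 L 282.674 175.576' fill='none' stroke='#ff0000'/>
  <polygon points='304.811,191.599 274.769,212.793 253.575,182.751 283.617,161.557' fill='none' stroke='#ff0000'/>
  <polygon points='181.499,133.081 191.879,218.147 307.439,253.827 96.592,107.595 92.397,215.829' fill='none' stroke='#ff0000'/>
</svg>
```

; Generated by LaserGRBL
G21
G90
G0 X111.130 Y277.845
M3 S867
G01 X192.026 Y58.815 F1002
G01 X282.674 Y107.990
M5
G0 X304.811 Y91.967
M3 S867
G01 X274.769 Y70.773 F1002
G01 X253.575 Y100.815
G01 X283.617 Y122.009
G01 X304.811 Y91.967
M5
G0 X181.499 Y150.485
M3 S867
G01 X191.879 Y65.419 F1002
G01 X307.439 Y29.739
G01 X96.592 Y175.971
G01 X92.397 Y67.737
G01 X181.499 Y150.485
M5
G0 X0.000 Y0.000

1 u = 1 mm; y_m = 283.566 − y.

[1] `<path>` open polyline, #ff0000→cut S867 F1002: (111.130,277.845) → (192.026,58.815) → (282.674,107.990)

[2] `<polygon>` regular polygon, #ff0000→cut S867 F1002: (304.811,91.967) → (274.769,70.773) → (253.575,100.815) → (283.617,122.009) → (304.811,91.967) (closed)

[3] `<polygon>` closed polygon, #ff0000→cut S867 F1002: (181.499,150.485) → (191.879,65.419) → (307.439,29.739) → (96.592,175.971) → (92.397,67.737) → (181.499,150.485) (closed)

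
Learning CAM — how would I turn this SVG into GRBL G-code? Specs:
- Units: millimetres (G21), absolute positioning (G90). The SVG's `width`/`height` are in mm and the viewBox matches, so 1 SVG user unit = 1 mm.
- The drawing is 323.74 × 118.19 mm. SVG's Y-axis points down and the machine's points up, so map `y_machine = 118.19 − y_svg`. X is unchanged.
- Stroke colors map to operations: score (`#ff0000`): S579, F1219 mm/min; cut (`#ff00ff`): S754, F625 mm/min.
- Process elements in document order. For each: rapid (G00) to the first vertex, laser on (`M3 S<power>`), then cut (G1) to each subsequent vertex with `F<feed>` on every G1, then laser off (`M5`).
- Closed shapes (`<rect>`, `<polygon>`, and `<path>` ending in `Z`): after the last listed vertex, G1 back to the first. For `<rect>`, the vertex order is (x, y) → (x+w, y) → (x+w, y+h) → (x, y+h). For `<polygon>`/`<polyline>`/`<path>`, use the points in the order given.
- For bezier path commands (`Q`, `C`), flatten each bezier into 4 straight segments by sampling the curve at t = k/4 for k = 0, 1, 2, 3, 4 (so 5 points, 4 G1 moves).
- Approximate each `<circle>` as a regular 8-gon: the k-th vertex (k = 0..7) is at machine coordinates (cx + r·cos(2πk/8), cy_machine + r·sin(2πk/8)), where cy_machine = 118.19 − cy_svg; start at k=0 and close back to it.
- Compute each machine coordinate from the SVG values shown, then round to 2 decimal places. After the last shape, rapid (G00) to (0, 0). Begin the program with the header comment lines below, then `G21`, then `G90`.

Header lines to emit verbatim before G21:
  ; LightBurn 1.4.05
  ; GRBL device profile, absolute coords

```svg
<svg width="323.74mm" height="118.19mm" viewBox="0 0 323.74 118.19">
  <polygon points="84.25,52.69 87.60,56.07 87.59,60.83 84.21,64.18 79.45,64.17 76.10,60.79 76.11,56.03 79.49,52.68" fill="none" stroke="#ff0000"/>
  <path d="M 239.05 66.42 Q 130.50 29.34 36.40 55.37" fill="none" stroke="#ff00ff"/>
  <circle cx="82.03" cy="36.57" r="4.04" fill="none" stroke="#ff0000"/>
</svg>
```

1 u = 1 mm; y_m = 118.19 − y.

[1] `<polygon>` regular polygon, #ff0000→score S579 F1219: (84.25,65.50) → (87.60,62.12) → (87.59,57.36) → (84.21,54.01) → (79.45,54.02) → (76.10,57.40) → (76.11,62.16) → (79.49,65.51) → (84.25,65.50) (closed)

[2] `<path>` quadratic bezier, #ff00ff→cut S754 F625: (239.05,51.77) → (185.68,66.37) → (134.11,73.07) → (84.35,71.89) → (36.40,62.82)

[3] `<circle>` circle, #ff0000→score S579 F1219: (86.07,81.62) → (84.89,84.48) → (82.03,85.66) → (79.17,84.48) → (77.99,81.62) → (79.17,78.76) → (82.03,77.58) → (84.89,78.76) → (86.07,81.62) (closed)

; LightBurn 1.4.05
; GRBL device profile, absolute coords
G21
G90
G00 X84.25 Y65.50
M3 S579
G1 X87.60 Y62.12 F1219
G1 X87.59 Y57.36 F1219
G1 X84.21 Y54.01 F1219
G1 X79.45 Y54.02 F1219
G1 X76.10 Y57.40 F1219
G1 X76.11 Y62.16 F1219
G1 X79.49 Y65.51 F1219
G1 X84.25 Y65.50 F1219
M5
G00 X239.05 Y51.77
M3 S754
G1 X185.68 Y66.37 F625
G1 X134.11 Y73.07 F625
G1 X84.35 Y71.89 F625
G1 X36.40 Y62.82 F625
M5
G00 X86.07 Y81.62
M3 S579
G1 X84.89 Y84.48 F1219
G1 X82.03 Y85.66 F1219
G1 X79.17 Y84.48 F1219
G1 X77.99 Y81.62 F1219
G1 X79.17 Y78.76 F1219
G1 X82.03 Y77.58 F1219
G1 X84.89 Y78.76 F1219
G1 X86.07 Y81.62 F1219
M5
G00 X0.00 Y0.00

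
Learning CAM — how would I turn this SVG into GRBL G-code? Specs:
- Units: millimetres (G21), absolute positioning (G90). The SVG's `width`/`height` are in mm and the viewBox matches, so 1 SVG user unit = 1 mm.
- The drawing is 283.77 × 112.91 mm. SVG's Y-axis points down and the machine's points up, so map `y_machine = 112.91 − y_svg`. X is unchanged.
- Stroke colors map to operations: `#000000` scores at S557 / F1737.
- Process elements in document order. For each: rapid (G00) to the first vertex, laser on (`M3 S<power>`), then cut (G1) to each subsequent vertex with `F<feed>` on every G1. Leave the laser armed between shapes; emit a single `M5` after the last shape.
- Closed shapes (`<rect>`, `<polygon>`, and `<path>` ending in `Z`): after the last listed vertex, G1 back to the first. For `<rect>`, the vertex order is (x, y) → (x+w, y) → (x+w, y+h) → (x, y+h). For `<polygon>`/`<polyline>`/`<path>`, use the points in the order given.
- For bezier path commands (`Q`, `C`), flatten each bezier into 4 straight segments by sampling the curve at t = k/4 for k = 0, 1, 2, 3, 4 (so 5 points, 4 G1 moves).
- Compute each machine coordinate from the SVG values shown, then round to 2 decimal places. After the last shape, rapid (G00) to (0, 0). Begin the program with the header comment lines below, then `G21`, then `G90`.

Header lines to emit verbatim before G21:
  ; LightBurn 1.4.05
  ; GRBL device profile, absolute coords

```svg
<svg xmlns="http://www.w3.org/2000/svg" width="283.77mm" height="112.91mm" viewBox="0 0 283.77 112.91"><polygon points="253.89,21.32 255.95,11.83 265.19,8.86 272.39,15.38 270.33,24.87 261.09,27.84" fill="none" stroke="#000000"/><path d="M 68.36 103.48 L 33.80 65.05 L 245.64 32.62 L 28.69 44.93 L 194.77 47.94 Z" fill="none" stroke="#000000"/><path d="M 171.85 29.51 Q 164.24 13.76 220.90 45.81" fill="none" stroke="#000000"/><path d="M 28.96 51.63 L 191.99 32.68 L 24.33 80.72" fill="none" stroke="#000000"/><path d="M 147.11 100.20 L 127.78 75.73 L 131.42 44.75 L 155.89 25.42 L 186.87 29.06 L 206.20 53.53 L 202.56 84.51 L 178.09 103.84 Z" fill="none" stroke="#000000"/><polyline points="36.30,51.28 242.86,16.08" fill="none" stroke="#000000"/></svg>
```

1 u = 1 mm; y_m = 112.91 − y.

[1] `<polygon>` regular polygon, #000000→score S557 F1737: (253.89,91.59) → (255.95,101.08) → (265.19,104.05) → (272.39,97.53) → (270.33,88.04) → (261.09,85.07) → (253.89,91.59) (closed)

[2] `<path>` closed polygon, #000000→score S557 F1737: (68.36,9.43) → (33.80,47.86) → (245.64,80.29) → (28.69,67.98) → (194.77,64.97) → (68.36,9.43) (closed)

[3] `<path>` quadratic bezier, #000000→score S557 F1737: (171.85,83.40) → (172.06,88.29) → (180.31,87.20) → (196.59,80.14) → (220.90,67.10)

[4] `<path>` open polyline, #000000→score S557 F1737: (28.96,61.28) → (191.99,80.23) → (24.33,32.19)

[5] `<path>` regular polygon, #000000→score S557 F1737: (147.11,12.71) → (127.78,37.18) → (131.42,68.16) → (155.89,87.49) → (186.87,83.85) → (206.20,59.38) → (202.56,28.40) → (178.09,9.07) → (147.11,12.71) (closed)

[6] `<polyline>` line segment, #000000→score S557 F1737: (36.30,61.63) → (242.86,96.83)

; LightBurn 1.4.05
; GRBL device profile, absolute coords
G21
G90
G00 X253.89 Y91.59
M3 S557
G1 X255.95 Y101.08 F1737
G1 X265.19 Y104.05 F1737
G1 X272.39 Y97.53 F1737
G1 X270.33 Y88.04 F1737
G1 X261.09 Y85.07 F1737
G1 X253.89 Y91.59 F1737
G00 X68.36 Y9.43
M3 S557
G1 X33.80 Y47.86 F1737
G1 X245.64 Y80.29 F1737
G1 X28.69 Y67.98 F1737
G1 X194.77 Y64.97 F1737
G1 X68.36 Y9.43 F1737
G00 X171.85 Y83.40
M3 S557
G1 X172.06 Y88.29 F1737
G1 X180.31 Y87.20 F1737
G1 X196.59 Y80.14 F1737
G1 X220.90 Y67.10 F1737
G00 X28.96 Y61.28
M3 S557
G1 X191.99 Y80.23 F1737
G1 X24.33 Y32.19 F1737
G00 X147.11 Y12.71
M3 S557
G1 X127.78 Y37.18 F1737
G1 X131.42 Y68.16 F1737
G1 X155.89 Y87.49 F1737
G1 X186.87 Y83.85 F1737
G1 X206.20 Y59.38 F1737
G1 X202.56 Y28.40 F1737
G1 X178.09 Y9.07 F1737
G1 X147.11 Y12.71 F1737
G00 X36.30 Y61.63
M3 S557
G1 X242.86 Y96.83 F1737
M5
G00 X0.00 Y0.00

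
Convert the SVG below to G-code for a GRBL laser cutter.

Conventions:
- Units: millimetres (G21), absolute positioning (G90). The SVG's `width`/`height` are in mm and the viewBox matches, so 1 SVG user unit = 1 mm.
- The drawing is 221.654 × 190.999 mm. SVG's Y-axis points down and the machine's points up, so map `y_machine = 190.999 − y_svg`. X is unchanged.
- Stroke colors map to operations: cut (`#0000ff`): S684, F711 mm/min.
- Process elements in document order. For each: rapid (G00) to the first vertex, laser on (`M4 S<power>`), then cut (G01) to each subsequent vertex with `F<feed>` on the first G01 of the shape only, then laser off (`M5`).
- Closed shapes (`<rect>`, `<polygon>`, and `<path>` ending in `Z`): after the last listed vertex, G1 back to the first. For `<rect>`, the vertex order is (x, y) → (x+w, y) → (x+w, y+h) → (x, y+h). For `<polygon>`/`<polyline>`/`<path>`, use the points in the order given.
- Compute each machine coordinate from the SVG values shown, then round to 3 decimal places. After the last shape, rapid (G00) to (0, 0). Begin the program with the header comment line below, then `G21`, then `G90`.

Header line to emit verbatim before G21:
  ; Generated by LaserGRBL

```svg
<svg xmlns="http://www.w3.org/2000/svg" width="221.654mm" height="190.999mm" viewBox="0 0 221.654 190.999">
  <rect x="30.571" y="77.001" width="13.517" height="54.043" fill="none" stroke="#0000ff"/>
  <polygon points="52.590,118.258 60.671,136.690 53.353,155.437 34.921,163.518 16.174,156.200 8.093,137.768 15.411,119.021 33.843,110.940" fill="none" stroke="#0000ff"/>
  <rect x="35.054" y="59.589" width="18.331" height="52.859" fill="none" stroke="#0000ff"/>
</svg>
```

; Generated by LaserGRBL
G21
G90
G00 X30.571 Y113.998
M4 S684
G01 X44.088 Y113.998 F711
G01 X44.088 Y59.955
G01 X30.571 Y59.955
G01 X30.571 Y113.998
M5
G00 X52.590 Y72.741
M4 S684
G01 X60.671 Y54.309 F711
G01 X53.353 Y35.562
G01 X34.921 Y27.481
G01 X16.174 Y34.799
G01 X8.093 Y53.231
G01 X15.411 Y71.978
G01 X33.843 Y80.059
G01 X52.590 Y72.741
M5
G00 X35.054 Y131.410
M4 S684
G01 X53.385 Y131.410 F711
G01 X53.385 Y78.551
G01 X35.054 Y78.551
G01 X35.054 Y131.410
M5
G00 X0.000 Y0.000

viewBox `0 0 221.654 190.999` with mm width/height → 1 unit = 1 mm. Flip: y_m = 190.999 − y_svg.

**Shape 1** — `<rect>` rectangle, stroke `#0000ff` → cut (S684, F711). Machine vertices: (30.571,113.998) → (44.088,113.998) → (44.088,59.955) → (30.571,59.955) → (30.571,113.998). Closed: final G1 returns to the first vertex.

**Shape 2** — `<polygon>` regular polygon, stroke `#0000ff` → cut (S684, F711). Machine vertices: (52.590,72.741) → (60.671,54.309) → (53.353,35.562) → (34.921,27.481) → (16.174,34.799) → (8.093,53.231) → (15.411,71.978) → (33.843,80.059) → (52.590,72.741). Closed: final G1 returns to the first vertex.

**Shape 3** — `<rect>` rectangle, stroke `#0000ff` → cut (S684, F711). Machine vertices: (35.054,131.410) → (53.385,131.410) → (53.385,78.551) → (35.054,78.551) → (35.054,131.410). Closed: final G1 returns to the first vertex.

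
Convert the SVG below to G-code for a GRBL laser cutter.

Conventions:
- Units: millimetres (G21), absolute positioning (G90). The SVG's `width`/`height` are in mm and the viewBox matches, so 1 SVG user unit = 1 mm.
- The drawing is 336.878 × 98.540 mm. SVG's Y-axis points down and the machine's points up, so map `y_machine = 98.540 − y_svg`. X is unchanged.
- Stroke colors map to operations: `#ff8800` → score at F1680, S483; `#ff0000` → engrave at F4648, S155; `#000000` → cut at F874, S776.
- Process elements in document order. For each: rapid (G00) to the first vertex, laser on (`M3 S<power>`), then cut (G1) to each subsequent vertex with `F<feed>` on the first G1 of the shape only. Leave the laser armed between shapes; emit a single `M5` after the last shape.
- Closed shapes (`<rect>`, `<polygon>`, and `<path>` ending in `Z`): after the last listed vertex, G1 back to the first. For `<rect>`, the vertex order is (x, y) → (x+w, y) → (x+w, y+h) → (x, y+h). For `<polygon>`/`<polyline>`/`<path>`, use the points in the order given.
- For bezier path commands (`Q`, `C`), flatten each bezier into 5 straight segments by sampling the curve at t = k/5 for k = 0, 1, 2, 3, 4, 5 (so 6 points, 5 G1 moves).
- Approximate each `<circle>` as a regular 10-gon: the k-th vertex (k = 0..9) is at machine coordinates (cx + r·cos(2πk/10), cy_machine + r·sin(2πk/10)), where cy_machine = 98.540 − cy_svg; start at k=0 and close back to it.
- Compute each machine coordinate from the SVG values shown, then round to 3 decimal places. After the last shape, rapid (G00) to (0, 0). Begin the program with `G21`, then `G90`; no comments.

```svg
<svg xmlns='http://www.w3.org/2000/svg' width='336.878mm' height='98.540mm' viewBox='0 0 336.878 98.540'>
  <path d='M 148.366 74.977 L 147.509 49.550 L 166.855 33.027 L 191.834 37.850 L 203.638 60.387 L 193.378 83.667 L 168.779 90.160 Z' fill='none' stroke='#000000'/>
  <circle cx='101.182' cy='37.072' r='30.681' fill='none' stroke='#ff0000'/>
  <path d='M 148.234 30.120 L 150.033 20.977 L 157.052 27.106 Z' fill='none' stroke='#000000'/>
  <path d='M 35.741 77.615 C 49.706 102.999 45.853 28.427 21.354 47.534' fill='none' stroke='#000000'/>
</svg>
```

viewBox `0 0 336.878 98.540` with mm width/height → 1 unit = 1 mm. Flip: y_m = 98.540 − y_svg.

**Shape 1** — `<path>` regular polygon, stroke `#000000` → cut (S776, F874). Machine vertices: (148.366,23.563) → (147.509,48.990) → (166.855,65.513) → (191.834,60.690) → (203.638,38.153) → (193.378,14.873) → (168.779,8.380) → (148.366,23.563). Closed: final G1 returns to the first vertex.

**Shape 2** — `<circle>` circle, stroke `#ff0000` → engrave (S155, F4648). Machine vertices: (131.863,61.468) → (126.003,79.502) → (110.663,90.647) → (91.701,90.647) → (76.361,79.502) → (70.501,61.468) → (76.361,43.434) → (91.701,32.289) → (110.663,32.289) → (126.003,43.434) → (131.863,61.468). Closed: final G1 returns to the first vertex.

**Shape 3** — `<path>` regular polygon, stroke `#000000` → cut (S776, F874). Machine vertices: (148.234,68.420) → (150.033,77.563) → (157.052,71.434) → (148.234,68.420). Closed: final G1 returns to the first vertex.

**Shape 4** — `<path>` cubic bezier, stroke `#000000` → cut (S776, F874). Control points (SVG): P0=(35.741,77.615), P1=(49.706,102.999), P2=(45.853,28.427), P3=(21.354,47.534); sampled at t=k/5. Machine vertices: (35.741,20.925) → (41.959,16.140) → (43.765,26.050) → (41.024,41.361) → (33.599,52.778) → (21.354,51.006). Open path.

G21
G90
G00 X148.366 Y23.563
M3 S776
G1 X147.509 Y48.990 F874
G1 X166.855 Y65.513
G1 X191.834 Y60.690
G1 X203.638 Y38.153
G1 X193.378 Y14.873
G1 X168.779 Y8.380
G1 X148.366 Y23.563
G00 X131.863 Y61.468
M3 S155
G1 X126.003 Y79.502 F4648
G1 X110.663 Y90.647
G1 X91.701 Y90.647
G1 X76.361 Y79.502
G1 X70.501 Y61.468
G1 X76.361 Y43.434
G1 X91.701 Y32.289
G1 X110.663 Y32.289
G1 X126.003 Y43.434
G1 X131.863 Y61.468
G00 X148.234 Y68.420
M3 S776
G1 X150.033 Y77.563 F874
G1 X157.052 Y71.434
G1 X148.234 Y68.420
G00 X35.741 Y20.925
M3 S776
G1 X41.959 Y16.140 F874
G1 X43.765 Y26.050
G1 X41.024 Y41.361
G1 X33.599 Y52.778
G1 X21.354 Y51.006
M5
G00 X0.000 Y0.000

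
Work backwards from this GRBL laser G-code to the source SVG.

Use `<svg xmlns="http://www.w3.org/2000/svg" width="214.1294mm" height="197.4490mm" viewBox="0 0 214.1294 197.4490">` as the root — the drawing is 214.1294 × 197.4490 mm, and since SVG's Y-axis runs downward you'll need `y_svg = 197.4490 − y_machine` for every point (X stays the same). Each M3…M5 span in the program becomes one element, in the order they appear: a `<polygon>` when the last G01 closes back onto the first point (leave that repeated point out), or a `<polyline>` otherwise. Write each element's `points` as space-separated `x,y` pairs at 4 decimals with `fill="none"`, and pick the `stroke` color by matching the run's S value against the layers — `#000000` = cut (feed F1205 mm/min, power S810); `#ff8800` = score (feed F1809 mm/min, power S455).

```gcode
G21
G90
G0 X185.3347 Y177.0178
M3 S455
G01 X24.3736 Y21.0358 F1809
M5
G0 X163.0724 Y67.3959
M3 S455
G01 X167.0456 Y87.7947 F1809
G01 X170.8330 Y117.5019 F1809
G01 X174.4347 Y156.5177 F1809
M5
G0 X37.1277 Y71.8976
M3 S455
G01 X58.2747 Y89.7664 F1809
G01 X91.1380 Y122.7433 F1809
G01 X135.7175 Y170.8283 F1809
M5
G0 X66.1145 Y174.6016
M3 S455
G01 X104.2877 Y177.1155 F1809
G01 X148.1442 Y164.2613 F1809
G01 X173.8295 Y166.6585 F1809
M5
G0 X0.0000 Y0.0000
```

Machine Y-up, SVG Y-down with viewBox height 197.4490, so y_svg = 197.4490 − y_machine; X carries over. Every run uses S455, so all elements get stroke `#ff8800` (score).

Run 1: The run is open, so emit a `<polyline>` with points (Y-flipped): 185.3347,20.4312 24.3736,176.4132.

Run 2: The run is open, so emit a `<polyline>` with points (Y-flipped): 163.0724,130.0531 167.0456,109.6543 170.8330,79.9471 174.4347,40.9313.

Run 3: The run is open, so emit a `<polyline>` with points (Y-flipped): 37.1277,125.5514 58.2747,107.6826 91.1380,74.7057 135.7175,26.6207.

Run 4: The run is open, so emit a `<polyline>` with points (Y-flipped): 66.1145,22.8474 104.2877,20.3335 148.1442,33.1877 173.8295,30.7905.

<svg xmlns="http://www.w3.org/2000/svg" width="214.1294mm" height="197.4490mm" viewBox="0 0 214.1294 197.4490">
  <polyline points="185.3347,20.4312 24.3736,176.4132" fill="none" stroke="#ff8800"/>
  <polyline points="163.0724,130.0531 167.0456,109.6543 170.8330,79.9471 174.4347,40.9313" fill="none" stroke="#ff8800"/>
  <polyline points="37.1277,125.5514 58.2747,107.6826 91.1380,74.7057 135.7175,26.6207" fill="none" stroke="#ff8800"/>
  <polyline points="66.1145,22.8474 104.2877,20.3335 148.1442,33.1877 173.8295,30.7905" fill="none" stroke="#ff8800"/>
</svg>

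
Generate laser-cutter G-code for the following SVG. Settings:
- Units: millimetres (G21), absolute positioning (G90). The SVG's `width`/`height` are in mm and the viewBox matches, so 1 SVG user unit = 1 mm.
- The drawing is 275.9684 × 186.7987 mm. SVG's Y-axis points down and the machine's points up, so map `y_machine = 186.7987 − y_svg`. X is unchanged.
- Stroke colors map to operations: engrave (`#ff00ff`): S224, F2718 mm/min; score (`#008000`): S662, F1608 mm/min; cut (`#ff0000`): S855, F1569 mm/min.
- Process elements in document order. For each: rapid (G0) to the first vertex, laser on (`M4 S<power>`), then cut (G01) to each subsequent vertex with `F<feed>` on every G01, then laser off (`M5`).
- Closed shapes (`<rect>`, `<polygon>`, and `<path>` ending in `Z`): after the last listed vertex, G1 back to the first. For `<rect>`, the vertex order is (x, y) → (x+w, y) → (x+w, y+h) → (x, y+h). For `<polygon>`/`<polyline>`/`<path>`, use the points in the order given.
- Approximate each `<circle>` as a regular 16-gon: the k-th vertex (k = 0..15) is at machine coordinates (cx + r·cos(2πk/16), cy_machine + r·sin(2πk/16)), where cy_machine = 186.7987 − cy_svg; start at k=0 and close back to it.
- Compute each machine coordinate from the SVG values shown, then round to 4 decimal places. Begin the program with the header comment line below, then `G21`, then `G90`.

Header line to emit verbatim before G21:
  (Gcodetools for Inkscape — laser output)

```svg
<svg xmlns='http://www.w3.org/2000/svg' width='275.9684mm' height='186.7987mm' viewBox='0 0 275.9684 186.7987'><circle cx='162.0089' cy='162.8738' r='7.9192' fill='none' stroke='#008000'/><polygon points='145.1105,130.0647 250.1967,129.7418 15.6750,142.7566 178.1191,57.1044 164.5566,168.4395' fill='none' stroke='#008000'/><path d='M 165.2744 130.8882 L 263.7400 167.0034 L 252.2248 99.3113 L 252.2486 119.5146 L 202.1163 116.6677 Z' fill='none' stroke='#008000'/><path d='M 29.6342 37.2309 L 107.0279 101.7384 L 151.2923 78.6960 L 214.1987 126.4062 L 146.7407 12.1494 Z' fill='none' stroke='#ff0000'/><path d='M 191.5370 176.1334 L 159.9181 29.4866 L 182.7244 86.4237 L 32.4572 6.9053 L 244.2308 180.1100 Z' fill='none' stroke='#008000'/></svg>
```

(Gcodetools for Inkscape — laser output)
G21
G90
G0 X169.9281 Y23.9249
M4 S662
G01 X169.3253 Y26.9554 F1608
G01 X167.6086 Y29.5246 F1608
G01 X165.0394 Y31.2413 F1608
G01 X162.0089 Y31.8441 F1608
G01 X158.9784 Y31.2413 F1608
G01 X156.4092 Y29.5246 F1608
G01 X154.6925 Y26.9554 F1608
G01 X154.0897 Y23.9249 F1608
G01 X154.6925 Y20.8944 F1608
G01 X156.4092 Y18.3252 F1608
G01 X158.9784 Y16.6085 F1608
G01 X162.0089 Y16.0057 F1608
G01 X165.0394 Y16.6085 F1608
G01 X167.6086 Y18.3252 F1608
G01 X169.3253 Y20.8944 F1608
G01 X169.9281 Y23.9249 F1608
M5
G0 X145.1105 Y56.7340
M4 S662
G01 X250.1967 Y57.0569 F1608
G01 X15.6750 Y44.0421 F1608
G01 X178.1191 Y129.6943 F1608
G01 X164.5566 Y18.3592 F1608
G01 X145.1105 Y56.7340 F1608
M5
G0 X165.2744 Y55.9105
M4 S662
G01 X263.7400 Y19.7953 F1608
G01 X252.2248 Y87.4874 F1608
G01 X252.2486 Y67.2841 F1608
G01 X202.1163 Y70.1310 F1608
G01 X165.2744 Y55.9105 F1608
M5
G0 X29.6342 Y149.5678
M4 S855
G01 X107.0279 Y85.0603 F1569
G01 X151.2923 Y108.1027 F1569
G01 X214.1987 Y60.3925 F1569
G01 X146.7407 Y174.6493 F1569
G01 X29.6342 Y149.5678 F1569
M5
G0 X191.5370 Y10.6653
M4 S662
G01 X159.9181 Y157.3121 F1608
G01 X182.7244 Y100.3750 F1608
G01 X32.4572 Y179.8934 F1608
G01 X244.2308 Y6.6887 F1608
G01 X191.5370 Y10.6653 F1608
M5

Since the viewBox matches the mm dimensions, user units are millimetres directly. The only transform is the Y-flip y_m = 186.7987 − y_svg.

Shape 1 is a circle drawn with `<circle>`. Its stroke #008000 means score at S662, F1608. After flipping Y the toolpath is (169.9281,23.9249) → (169.3253,26.9554) → (167.6086,29.5246) → (165.0394,31.2413) → (162.0089,31.8441) → (158.9784,31.2413) → (156.4092,29.5246) → (154.6925,26.9554) → (154.0897,23.9249) → (154.6925,20.8944) → (156.4092,18.3252) → (158.9784,16.6085) → (162.0089,16.0057) → (165.0394,16.6085) → (167.6086,18.3252) → (169.3253,20.8944) → (169.9281,23.9249), returning to the start.

Shape 2 is a closed polygon drawn with `<polygon>`. Its stroke #008000 means score at S662, F1608. After flipping Y the toolpath is (145.1105,56.7340) → (250.1967,57.0569) → (15.6750,44.0421) → (178.1191,129.6943) → (164.5566,18.3592) → (145.1105,56.7340), returning to the start.

Shape 3 is a closed polygon drawn with `<path>`. Its stroke #008000 means score at S662, F1608. After flipping Y the toolpath is (165.2744,55.9105) → (263.7400,19.7953) → (252.2248,87.4874) → (252.2486,67.2841) → (202.1163,70.1310) → (165.2744,55.9105), returning to the start.

Shape 4 is a closed polygon drawn with `<path>`. Its stroke #ff0000 means cut at S855, F1569. After flipping Y the toolpath is (29.6342,149.5678) → (107.0279,85.0603) → (151.2923,108.1027) → (214.1987,60.3925) → (146.7407,174.6493) → (29.6342,149.5678), returning to the start.

Shape 5 is a closed polygon drawn with `<path>`. Its stroke #008000 means score at S662, F1608. After flipping Y the toolpath is (191.5370,10.6653) → (159.9181,157.3121) → (182.7244,100.3750) → (32.4572,179.8934) → (244.2308,6.6887) → (191.5370,10.6653), returning to the start.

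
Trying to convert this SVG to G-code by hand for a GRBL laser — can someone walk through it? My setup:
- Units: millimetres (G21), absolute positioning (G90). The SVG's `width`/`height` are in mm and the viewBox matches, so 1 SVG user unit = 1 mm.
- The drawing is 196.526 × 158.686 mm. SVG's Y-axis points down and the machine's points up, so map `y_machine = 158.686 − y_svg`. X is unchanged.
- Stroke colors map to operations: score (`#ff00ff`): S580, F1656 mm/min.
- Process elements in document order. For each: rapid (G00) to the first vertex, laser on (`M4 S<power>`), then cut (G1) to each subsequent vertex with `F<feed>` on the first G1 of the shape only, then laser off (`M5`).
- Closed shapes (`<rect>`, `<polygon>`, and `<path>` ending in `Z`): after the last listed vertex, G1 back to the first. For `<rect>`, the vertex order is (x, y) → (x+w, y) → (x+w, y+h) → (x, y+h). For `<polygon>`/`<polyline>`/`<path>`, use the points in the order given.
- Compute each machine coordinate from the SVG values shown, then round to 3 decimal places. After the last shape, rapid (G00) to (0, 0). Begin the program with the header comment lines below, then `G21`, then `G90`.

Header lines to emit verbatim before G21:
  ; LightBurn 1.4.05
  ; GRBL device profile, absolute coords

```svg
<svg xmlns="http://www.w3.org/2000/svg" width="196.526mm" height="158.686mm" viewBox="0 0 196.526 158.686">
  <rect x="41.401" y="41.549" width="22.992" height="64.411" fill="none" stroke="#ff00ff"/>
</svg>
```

1 u = 1 mm; y_m = 158.686 − y.

[1] `<rect>` rectangle, #ff00ff→score S580 F1656: (41.401,117.137) → (64.393,117.137) → (64.393,52.726) → (41.401,52.726) → (41.401,117.137) (closed)

; LightBurn 1.4.05
; GRBL device profile, absolute coords
G21
G90
G00 X41.401 Y117.137
M4 S580
G1 X64.393 Y117.137 F1656
G1 X64.393 Y52.726
G1 X41.401 Y52.726
G1 X41.401 Y117.137
M5
G00 X0.000 Y0.000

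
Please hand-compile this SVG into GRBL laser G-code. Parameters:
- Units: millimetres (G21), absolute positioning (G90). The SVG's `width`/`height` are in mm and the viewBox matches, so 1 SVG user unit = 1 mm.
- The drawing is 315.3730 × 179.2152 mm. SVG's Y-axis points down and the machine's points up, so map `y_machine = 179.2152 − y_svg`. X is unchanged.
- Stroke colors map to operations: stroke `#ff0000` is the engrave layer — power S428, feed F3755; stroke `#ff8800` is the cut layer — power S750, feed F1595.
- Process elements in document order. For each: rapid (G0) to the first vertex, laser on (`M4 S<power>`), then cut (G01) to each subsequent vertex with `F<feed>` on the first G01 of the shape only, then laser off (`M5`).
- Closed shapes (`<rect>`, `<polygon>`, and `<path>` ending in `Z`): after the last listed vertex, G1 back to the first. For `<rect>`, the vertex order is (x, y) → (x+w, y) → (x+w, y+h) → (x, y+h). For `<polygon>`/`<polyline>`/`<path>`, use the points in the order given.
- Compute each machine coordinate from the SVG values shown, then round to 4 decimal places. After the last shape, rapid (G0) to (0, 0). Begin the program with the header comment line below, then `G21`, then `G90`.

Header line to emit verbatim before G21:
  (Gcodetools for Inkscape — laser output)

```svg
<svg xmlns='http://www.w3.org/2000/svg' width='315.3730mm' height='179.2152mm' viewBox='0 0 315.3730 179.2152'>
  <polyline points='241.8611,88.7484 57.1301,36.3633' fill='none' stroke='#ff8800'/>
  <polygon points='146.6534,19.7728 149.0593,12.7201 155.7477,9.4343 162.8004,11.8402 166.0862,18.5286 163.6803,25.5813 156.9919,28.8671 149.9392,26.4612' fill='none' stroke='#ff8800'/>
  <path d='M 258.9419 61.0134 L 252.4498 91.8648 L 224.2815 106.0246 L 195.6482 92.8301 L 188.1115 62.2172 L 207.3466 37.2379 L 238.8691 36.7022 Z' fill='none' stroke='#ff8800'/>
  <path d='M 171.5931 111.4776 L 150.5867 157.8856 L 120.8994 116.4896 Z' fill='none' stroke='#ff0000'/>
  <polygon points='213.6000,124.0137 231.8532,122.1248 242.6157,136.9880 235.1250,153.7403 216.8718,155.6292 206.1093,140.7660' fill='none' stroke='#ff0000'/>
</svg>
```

(Gcodetools for Inkscape — laser output)
G21
G90
G0 X241.8611 Y90.4668
M4 S750
G01 X57.1301 Y142.8519 F1595
M5
G0 X146.6534 Y159.4424
M4 S750
G01 X149.0593 Y166.4951 F1595
G01 X155.7477 Y169.7809
G01 X162.8004 Y167.3750
G01 X166.0862 Y160.6866
G01 X163.6803 Y153.6339
G01 X156.9919 Y150.3481
G01 X149.9392 Y152.7540
G01 X146.6534 Y159.4424
M5
G0 X258.9419 Y118.2018
M4 S750
G01 X252.4498 Y87.3504 F1595
G01 X224.2815 Y73.1906
G01 X195.6482 Y86.3851
G01 X188.1115 Y116.9980
G01 X207.3466 Y141.9773
G01 X238.8691 Y142.5130
G01 X258.9419 Y118.2018
M5
G0 X171.5931 Y67.7376
M4 S428
G01 X150.5867 Y21.3296 F3755
G01 X120.8994 Y62.7256
G01 X171.5931 Y67.7376
M5
G0 X213.6000 Y55.2015
M4 S428
G01 X231.8532 Y57.0904 F3755
G01 X242.6157 Y42.2272
G01 X235.1250 Y25.4749
G01 X216.8718 Y23.5860
G01 X206.1093 Y38.4492
G01 X213.6000 Y55.2015
M5
G0 X0.0000 Y0.0000

1 u = 1 mm; y_m = 179.2152 − y.

[1] `<polyline>` line segment, #ff8800→cut S750 F1595: (241.8611,90.4668) → (57.1301,142.8519)

[2] `<polygon>` regular polygon, #ff8800→cut S750 F1595: (146.6534,159.4424) → (149.0593,166.4951) → (155.7477,169.7809) → (162.8004,167.3750) → (166.0862,160.6866) → (163.6803,153.6339) → (156.9919,150.3481) → (149.9392,152.7540) → (146.6534,159.4424) (closed)

[3] `<path>` regular polygon, #ff8800→cut S750 F1595: (258.9419,118.2018) → (252.4498,87.3504) → (224.2815,73.1906) → (195.6482,86.3851) → (188.1115,116.9980) → (207.3466,141.9773) → (238.8691,142.5130) → (258.9419,118.2018) (closed)

[4] `<path>` regular polygon, #ff0000→engrave S428 F3755: (171.5931,67.7376) → (150.5867,21.3296) → (120.8994,62.7256) → (171.5931,67.7376) (closed)

[5] `<polygon>` regular polygon, #ff0000→engrave S428 F3755: (213.6000,55.2015) → (231.8532,57.0904) → (242.6157,42.2272) → (235.1250,25.4749) → (216.8718,23.5860) → (206.1093,38.4492) → (213.6000,55.2015) (closed)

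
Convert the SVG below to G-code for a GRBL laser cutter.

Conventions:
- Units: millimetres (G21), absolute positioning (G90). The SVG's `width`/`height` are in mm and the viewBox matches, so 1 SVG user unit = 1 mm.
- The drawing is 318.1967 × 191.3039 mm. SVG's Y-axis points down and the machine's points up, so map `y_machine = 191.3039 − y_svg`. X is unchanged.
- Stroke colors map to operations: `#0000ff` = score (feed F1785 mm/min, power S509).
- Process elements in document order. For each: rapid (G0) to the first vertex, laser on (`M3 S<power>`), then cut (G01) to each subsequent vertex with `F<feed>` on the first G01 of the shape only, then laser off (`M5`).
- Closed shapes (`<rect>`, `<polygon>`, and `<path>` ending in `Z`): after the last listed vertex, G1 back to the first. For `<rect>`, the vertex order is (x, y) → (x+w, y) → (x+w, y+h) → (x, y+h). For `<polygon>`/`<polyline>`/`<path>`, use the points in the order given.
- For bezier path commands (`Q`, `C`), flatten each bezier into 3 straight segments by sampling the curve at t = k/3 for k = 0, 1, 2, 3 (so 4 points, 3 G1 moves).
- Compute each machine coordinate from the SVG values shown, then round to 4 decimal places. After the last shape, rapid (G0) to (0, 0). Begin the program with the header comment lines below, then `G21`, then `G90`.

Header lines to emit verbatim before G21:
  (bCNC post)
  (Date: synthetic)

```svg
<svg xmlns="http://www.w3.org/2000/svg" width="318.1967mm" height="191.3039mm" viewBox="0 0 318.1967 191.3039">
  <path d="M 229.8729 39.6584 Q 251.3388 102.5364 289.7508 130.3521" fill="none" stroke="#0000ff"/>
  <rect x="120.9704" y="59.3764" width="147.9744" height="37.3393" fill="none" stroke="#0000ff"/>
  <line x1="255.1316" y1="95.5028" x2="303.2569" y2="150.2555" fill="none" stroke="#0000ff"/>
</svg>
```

(bCNC post)
(Date: synthetic)
G21
G90
G0 X229.8729 Y151.6455
M3 S509
G01 X246.0664 Y113.6226 F1785
G01 X266.0257 Y83.3914
G01 X289.7508 Y60.9518
M5
G0 X120.9704 Y131.9275
M3 S509
G01 X268.9448 Y131.9275 F1785
G01 X268.9448 Y94.5882
G01 X120.9704 Y94.5882
G01 X120.9704 Y131.9275
M5
G0 X255.1316 Y95.8011
M3 S509
G01 X303.2569 Y41.0484 F1785
M5
G0 X0.0000 Y0.0000

1 u = 1 mm; y_m = 191.3039 − y.

[1] `<path>` quadratic bezier, #0000ff→score S509 F1785: (229.8729,151.6455) → (246.0664,113.6226) → (266.0257,83.3914) → (289.7508,60.9518)

[2] `<rect>` rectangle, #0000ff→score S509 F1785: (120.9704,131.9275) → (268.9448,131.9275) → (268.9448,94.5882) → (120.9704,94.5882) → (120.9704,131.9275) (closed)

[3] `<line>` line segment, #0000ff→score S509 F1785: (255.1316,95.8011) → (303.2569,41.0484)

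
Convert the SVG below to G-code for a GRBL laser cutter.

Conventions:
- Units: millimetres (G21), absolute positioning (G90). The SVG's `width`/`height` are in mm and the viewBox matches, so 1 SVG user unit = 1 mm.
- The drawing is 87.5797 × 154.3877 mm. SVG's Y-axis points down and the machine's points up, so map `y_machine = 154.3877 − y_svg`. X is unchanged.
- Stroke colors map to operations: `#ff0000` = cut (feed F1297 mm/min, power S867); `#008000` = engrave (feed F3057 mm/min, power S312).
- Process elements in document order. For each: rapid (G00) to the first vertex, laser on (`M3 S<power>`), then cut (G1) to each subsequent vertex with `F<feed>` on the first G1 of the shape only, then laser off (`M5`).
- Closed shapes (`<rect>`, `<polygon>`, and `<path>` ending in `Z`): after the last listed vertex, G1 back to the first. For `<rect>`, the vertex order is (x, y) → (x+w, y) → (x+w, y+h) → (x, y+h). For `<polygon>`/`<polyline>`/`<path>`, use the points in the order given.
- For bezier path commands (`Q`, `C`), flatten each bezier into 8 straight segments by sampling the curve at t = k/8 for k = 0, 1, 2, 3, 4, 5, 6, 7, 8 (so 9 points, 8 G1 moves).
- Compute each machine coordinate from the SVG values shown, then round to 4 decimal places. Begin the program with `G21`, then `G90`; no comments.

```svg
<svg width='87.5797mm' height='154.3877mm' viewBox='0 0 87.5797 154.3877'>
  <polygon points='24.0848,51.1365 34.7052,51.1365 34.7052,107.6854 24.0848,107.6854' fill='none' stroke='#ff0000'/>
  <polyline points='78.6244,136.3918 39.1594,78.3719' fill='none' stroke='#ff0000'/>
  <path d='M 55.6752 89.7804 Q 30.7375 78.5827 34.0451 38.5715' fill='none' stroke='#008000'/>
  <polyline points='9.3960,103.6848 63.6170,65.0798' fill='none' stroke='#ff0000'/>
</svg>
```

Since the viewBox matches the mm dimensions, user units are millimetres directly. The only transform is the Y-flip y_m = 154.3877 − y_svg.

Shape 1 is a rectangle drawn with `<polygon>`. Its stroke #ff0000 means cut at S867, F1297. After flipping Y the toolpath is (24.0848,103.2512) → (34.7052,103.2512) → (34.7052,46.7023) → (24.0848,46.7023) → (24.0848,103.2512), returning to the start.

Shape 2 is a line segment drawn with `<polyline>`. Its stroke #ff0000 means cut at S867, F1297. After flipping Y the toolpath is (78.6244,17.9959) → (39.1594,76.0158).

Shape 3 is a quadratic bezier drawn with `<path>`. Its stroke #008000 means engrave at S312, F3057. After flipping Y the toolpath is (55.6752,64.6073) → (49.8821,67.8569) → (44.9717,72.0070) → (40.9439,77.0575) → (37.7988,83.0084) → (35.5364,89.8597) → (34.1566,97.6114) → (33.6595,106.2636) → (34.0451,115.8162).

Shape 4 is a line segment drawn with `<polyline>`. Its stroke #ff0000 means cut at S867, F1297. After flipping Y the toolpath is (9.3960,50.7029) → (63.6170,89.3079).

G21
G90
G00 X24.0848 Y103.2512
M3 S867
G1 X34.7052 Y103.2512 F1297
G1 X34.7052 Y46.7023
G1 X24.0848 Y46.7023
G1 X24.0848 Y103.2512
M5
G00 X78.6244 Y17.9959
M3 S867
G1 X39.1594 Y76.0158 F1297
M5
G00 X55.6752 Y64.6073
M3 S312
G1 X49.8821 Y67.8569 F3057
G1 X44.9717 Y72.0070
G1 X40.9439 Y77.0575
G1 X37.7988 Y83.0084
G1 X35.5364 Y89.8597
G1 X34.1566 Y97.6114
G1 X33.6595 Y106.2636
G1 X34.0451 Y115.8162
M5
G00 X9.3960 Y50.7029
M3 S867
G1 X63.6170 Y89.3079 F1297
M5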